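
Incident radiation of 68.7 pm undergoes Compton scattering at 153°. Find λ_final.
73.2882 pm

Using the Compton scattering formula:
λ' = λ + Δλ = λ + λ_C(1 - cos θ)

Given:
- Initial wavelength λ = 68.7 pm
- Scattering angle θ = 153°
- Compton wavelength λ_C ≈ 2.4263 pm

Calculate the shift:
Δλ = 2.4263 × (1 - cos(153°))
Δλ = 2.4263 × 1.8910
Δλ = 4.5882 pm

Final wavelength:
λ' = 68.7 + 4.5882 = 73.2882 pm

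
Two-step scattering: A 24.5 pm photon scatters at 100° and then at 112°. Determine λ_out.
30.6829 pm

Apply Compton shift twice:

First scattering at θ₁ = 100°:
Δλ₁ = λ_C(1 - cos(100°))
Δλ₁ = 2.4263 × 1.1736
Δλ₁ = 2.8476 pm

After first scattering:
λ₁ = 24.5 + 2.8476 = 27.3476 pm

Second scattering at θ₂ = 112°:
Δλ₂ = λ_C(1 - cos(112°))
Δλ₂ = 2.4263 × 1.3746
Δλ₂ = 3.3352 pm

Final wavelength:
λ₂ = 27.3476 + 3.3352 = 30.6829 pm

Total shift: Δλ_total = 2.8476 + 3.3352 = 6.1829 pm

(Intermediate values are shown rounded; full precision is carried through to the final answer.)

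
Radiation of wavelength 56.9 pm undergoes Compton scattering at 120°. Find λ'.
60.5395 pm

Using the Compton formula: λ' = λ + λ_C(1 − cos θ)

For θ = 120°, cos θ = -1/2 (exact) = -0.5000, so:
1 − cos 120° = 1 − (-1/2) = 1.5000

Δλ = λ_C × 1.5000 = 2.4263 × 1.5000 = 3.6395 pm

λ' = 56.9 + 3.6395 = 60.5395 pm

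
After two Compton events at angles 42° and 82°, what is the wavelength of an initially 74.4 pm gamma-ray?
77.1118 pm

Apply Compton shift twice:

First scattering at θ₁ = 42°:
Δλ₁ = λ_C(1 - cos(42°))
Δλ₁ = 2.4263 × 0.2569
Δλ₁ = 0.6232 pm

After first scattering:
λ₁ = 74.4 + 0.6232 = 75.0232 pm

Second scattering at θ₂ = 82°:
Δλ₂ = λ_C(1 - cos(82°))
Δλ₂ = 2.4263 × 0.8608
Δλ₂ = 2.0886 pm

Final wavelength:
λ₂ = 75.0232 + 2.0886 = 77.1118 pm

Total shift: Δλ_total = 0.6232 + 2.0886 = 2.7118 pm

(Intermediate values are shown rounded; full precision is carried through to the final answer.)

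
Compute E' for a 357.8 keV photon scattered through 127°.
168.6474 keV

First convert energy to wavelength:
λ = hc/E, with hc ≈ 1239.842 keV·pm (i.e. 1239.842 eV·nm)

For E = 357.8 keV = 357800 eV:
λ = 1239.842 keV·pm / 357.8 keV
λ = 3.4652 pm

Calculate the Compton shift:
Δλ = λ_C(1 - cos(127°)) = 2.4263 × 1.6018
Δλ = 3.8865 pm

Final wavelength:
λ' = 3.4652 + 3.8865 = 7.3517 pm

Final energy:
E' = hc/λ' = 1239.842 / 7.3517 = 168.6474 keV

(Intermediate values are shown rounded; full precision is carried through to the final answer.)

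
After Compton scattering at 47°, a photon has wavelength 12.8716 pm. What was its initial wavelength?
12.1000 pm

From λ' = λ + Δλ, we have λ = λ' - Δλ

First calculate the Compton shift:
Δλ = λ_C(1 - cos θ)
Δλ = 2.4263 × (1 - cos(47°))
Δλ = 2.4263 × 0.3180
Δλ = 0.7716 pm

Initial wavelength:
λ = λ' - Δλ
λ = 12.8716 - 0.7716
λ = 12.1000 pm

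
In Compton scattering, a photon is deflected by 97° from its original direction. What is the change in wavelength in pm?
2.7220 pm

Using the Compton scattering formula:
Δλ = λ_C(1 - cos θ)

where λ_C = h/(m_e·c) ≈ 2.4263 pm is the Compton wavelength of an electron.

For θ = 97°:
cos(97°) = -0.1219
1 - cos(97°) = 1.1219

Δλ = 2.4263 × 1.1219
Δλ = 2.7220 pm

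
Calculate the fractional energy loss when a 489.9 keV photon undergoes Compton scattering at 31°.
0.1204 (or 12.04%)

Calculate initial and final photon energies:

Initial: E₀ = 489.9 keV → λ₀ = 2.5308 pm
Compton shift: Δλ = 0.3466 pm
Final wavelength: λ' = 2.8774 pm
Final energy: E' = 430.8953 keV

Fractional energy loss:
(E₀ - E')/E₀ = (489.9000 - 430.8953)/489.9000
= 59.0047/489.9000
= 0.1204
= 12.04%

(Intermediate values are shown rounded; full precision is carried through to the final answer.)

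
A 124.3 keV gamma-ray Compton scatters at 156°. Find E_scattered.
84.8193 keV

First convert energy to wavelength:
λ = hc/E, with hc ≈ 1239.842 keV·pm (i.e. 1239.842 eV·nm)

For E = 124.3 keV = 124300 eV:
λ = 1239.842 keV·pm / 124.3 keV
λ = 9.9746 pm

Calculate the Compton shift:
Δλ = λ_C(1 - cos(156°)) = 2.4263 × 1.9135
Δλ = 4.6429 pm

Final wavelength:
λ' = 9.9746 + 4.6429 = 14.6174 pm

Final energy:
E' = hc/λ' = 1239.842 / 14.6174 = 84.8193 keV

(Intermediate values are shown rounded; full precision is carried through to the final answer.)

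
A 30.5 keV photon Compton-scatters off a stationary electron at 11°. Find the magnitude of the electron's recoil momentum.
3.1229e-24 kg·m/s

The electron is initially at rest, so by conservation of momentum:
p⃗_e = p⃗₀ − p⃗'  (incident photon momentum minus scattered photon momentum)

Photon momentum magnitudes (p = h/λ = E/c):
λ₀ = hc/E₀ = 40.6506 pm → p₀ = h/λ₀ = 1.6300e-23 kg·m/s
Δλ = λ_C(1 − cos 11°) = 0.0446 pm
λ' = 40.6951 pm → p' = h/λ' = 1.6282e-23 kg·m/s

The scattered photon makes angle θ = 11° with the incident direction, so by the law of cosines:
|p⃗_e|² = p₀² + p'² − 2p₀p'cos θ
|p⃗_e|² = (1.6300e-23)² + (1.6282e-23)² − 2·1.6300e-23·1.6282e-23·cos(11°)
|p⃗_e| = 3.1229e-24 kg·m/s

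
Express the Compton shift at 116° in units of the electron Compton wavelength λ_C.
1.4384 λ_C

The Compton shift formula is:
Δλ = λ_C(1 - cos θ)

Dividing both sides by λ_C:
Δλ/λ_C = 1 - cos θ

For θ = 116°:
Δλ/λ_C = 1 - cos(116°)
Δλ/λ_C = 1 - -0.4384
Δλ/λ_C = 1.4384

This means the shift is 1.4384 × λ_C = 3.4899 pm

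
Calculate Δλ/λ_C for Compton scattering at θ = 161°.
1.9455 λ_C

The Compton shift formula is:
Δλ = λ_C(1 - cos θ)

Dividing both sides by λ_C:
Δλ/λ_C = 1 - cos θ

For θ = 161°:
Δλ/λ_C = 1 - cos(161°)
Δλ/λ_C = 1 - -0.9455
Δλ/λ_C = 1.9455

This means the shift is 1.9455 × λ_C = 4.7204 pm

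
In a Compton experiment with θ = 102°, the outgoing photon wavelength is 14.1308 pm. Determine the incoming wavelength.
11.2000 pm

From λ' = λ + Δλ, we have λ = λ' - Δλ

First calculate the Compton shift:
Δλ = λ_C(1 - cos θ)
Δλ = 2.4263 × (1 - cos(102°))
Δλ = 2.4263 × 1.2079
Δλ = 2.9308 pm

Initial wavelength:
λ = λ' - Δλ
λ = 14.1308 - 2.9308
λ = 11.2000 pm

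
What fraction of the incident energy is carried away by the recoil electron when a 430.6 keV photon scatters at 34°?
0.1259 (or 12.59%)

Calculate initial and final photon energies:

Initial: E₀ = 430.6 keV → λ₀ = 2.8793 pm
Compton shift: Δλ = 0.4148 pm
Final wavelength: λ' = 3.2941 pm
Final energy: E' = 376.3776 keV

Fractional energy loss:
(E₀ - E')/E₀ = (430.6000 - 376.3776)/430.6000
= 54.2224/430.6000
= 0.1259
= 12.59%

(Intermediate values are shown rounded; full precision is carried through to the final answer.)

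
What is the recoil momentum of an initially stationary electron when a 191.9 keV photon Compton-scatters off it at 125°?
1.4919e-22 kg·m/s

The electron is initially at rest, so by conservation of momentum:
p⃗_e = p⃗₀ − p⃗'  (incident photon momentum minus scattered photon momentum)

Photon momentum magnitudes (p = h/λ = E/c):
λ₀ = hc/E₀ = 6.4609 pm → p₀ = h/λ₀ = 1.0256e-22 kg·m/s
Δλ = λ_C(1 − cos 125°) = 3.8180 pm
λ' = 10.2789 pm → p' = h/λ' = 6.4463e-23 kg·m/s

The scattered photon makes angle θ = 125° with the incident direction, so by the law of cosines:
|p⃗_e|² = p₀² + p'² − 2p₀p'cos θ
|p⃗_e|² = (1.0256e-22)² + (6.4463e-23)² − 2·1.0256e-22·6.4463e-23·cos(125°)
|p⃗_e| = 1.4919e-22 kg·m/s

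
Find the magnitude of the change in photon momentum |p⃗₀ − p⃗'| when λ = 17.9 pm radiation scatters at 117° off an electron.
5.8016e-23 kg·m/s

Photon momentum magnitude is p = h/λ.

Initial momentum:
p₀ = h/λ = 6.6261e-34/1.7900e-11 = 3.7017e-23 kg·m/s

After scattering:
λ' = λ + Δλ = 17.9 + 3.5278 = 21.4278 pm
p' = h/λ' = 6.6261e-34/2.1428e-11 = 3.0923e-23 kg·m/s

Momentum is a vector; the scattered photon's direction makes angle θ = 117° with the incident direction. The magnitude of the vector change Δp⃗ = p⃗₀ − p⃗' is found from the law of cosines:
|Δp⃗|² = p₀² + p'² − 2p₀p'cos θ
|Δp⃗|² = (3.7017e-23)² + (3.0923e-23)² − 2·3.7017e-23·3.0923e-23·cos(117°)
|Δp⃗| = 5.8016e-23 kg·m/s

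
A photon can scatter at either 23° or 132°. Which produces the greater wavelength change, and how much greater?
132° produces the larger shift by a factor of 20.997

Calculate both shifts using Δλ = λ_C(1 - cos θ):

For θ₁ = 23°:
Δλ₁ = 2.4263 × (1 - cos(23°))
Δλ₁ = 2.4263 × 0.0795
Δλ₁ = 0.1929 pm

For θ₂ = 132°:
Δλ₂ = 2.4263 × (1 - cos(132°))
Δλ₂ = 2.4263 × 1.6691
Δλ₂ = 4.0498 pm

The 132° angle produces the larger shift.
Ratio: 4.0498/0.1929 = 20.997

(Intermediate values are shown rounded; full precision is carried through to the final answer.)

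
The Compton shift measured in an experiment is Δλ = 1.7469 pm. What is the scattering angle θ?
73.74°

From the Compton formula Δλ = λ_C(1 - cos θ), we can solve for θ:

cos θ = 1 - Δλ/λ_C

Given:
- Δλ = 1.7469 pm
- λ_C = h/(m_e·c) ≈ 2.42631024 pm

cos θ = 1 - 1.7469/2.42631024
cos θ = 1 - 0.719982
cos θ = 0.280018

θ = arccos(0.280018)
θ = 73.74°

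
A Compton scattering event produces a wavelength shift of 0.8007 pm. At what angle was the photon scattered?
47.93°

From the Compton formula Δλ = λ_C(1 - cos θ), we can solve for θ:

cos θ = 1 - Δλ/λ_C

Given:
- Δλ = 0.8007 pm
- λ_C = h/(m_e·c) ≈ 2.42631024 pm

cos θ = 1 - 0.8007/2.42631024
cos θ = 1 - 0.330007
cos θ = 0.669993

θ = arccos(0.669993)
θ = 47.93°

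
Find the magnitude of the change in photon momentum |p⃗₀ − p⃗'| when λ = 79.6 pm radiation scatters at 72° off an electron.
9.6858e-24 kg·m/s

Photon momentum magnitude is p = h/λ.

Initial momentum:
p₀ = h/λ = 6.6261e-34/7.9600e-11 = 8.3242e-24 kg·m/s

After scattering:
λ' = λ + Δλ = 79.6 + 1.6765 = 81.2765 pm
p' = h/λ' = 6.6261e-34/8.1277e-11 = 8.1525e-24 kg·m/s

Momentum is a vector; the scattered photon's direction makes angle θ = 72° with the incident direction. The magnitude of the vector change Δp⃗ = p⃗₀ − p⃗' is found from the law of cosines:
|Δp⃗|² = p₀² + p'² − 2p₀p'cos θ
|Δp⃗|² = (8.3242e-24)² + (8.1525e-24)² − 2·8.3242e-24·8.1525e-24·cos(72°)
|Δp⃗| = 9.6858e-24 kg·m/s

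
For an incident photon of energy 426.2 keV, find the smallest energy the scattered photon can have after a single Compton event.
159.7388 keV (at θ = 180°)

The scattered photon has minimum energy when its wavelength is maximum, i.e., when the Compton shift Δλ = λ_C(1 − cos θ) is maximum. This occurs at θ = 180° (backscattering), giving Δλ_max = 2λ_C = 4.8526 pm.

Initial wavelength: λ₀ = hc/E₀ = 2.9091 pm
Maximum final wavelength: λ'_max = λ₀ + 2λ_C = 2.9091 + 4.8526 = 7.7617 pm
Minimum final energy: E'_min = hc/λ'_max = 159.7388 keV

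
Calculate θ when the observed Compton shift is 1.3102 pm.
62.61°

From the Compton formula Δλ = λ_C(1 - cos θ), we can solve for θ:

cos θ = 1 - Δλ/λ_C

Given:
- Δλ = 1.3102 pm
- λ_C = h/(m_e·c) ≈ 2.42631024 pm

cos θ = 1 - 1.3102/2.42631024
cos θ = 1 - 0.539997
cos θ = 0.460003

θ = arccos(0.460003)
θ = 62.61°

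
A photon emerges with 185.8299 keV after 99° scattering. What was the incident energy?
320.6999 keV

Convert final energy to wavelength (hc ≈ 1239.842 keV·pm):
λ' = hc/E' = 1239.842 / 185.8299 = 6.6719 pm

Calculate the Compton shift:
Δλ = λ_C(1 - cos(99°))
Δλ = 2.4263 × (1 - cos(99°))
Δλ = 2.8059 pm

Initial wavelength:
λ = λ' - Δλ = 6.6719 - 2.8059 = 3.8660 pm

Initial energy:
E = hc/λ = 1239.842 / 3.8660 = 320.6999 keV

(Intermediate values are shown rounded; full precision is carried through to the final answer.)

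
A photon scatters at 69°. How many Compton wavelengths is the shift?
0.6416 λ_C

The Compton shift formula is:
Δλ = λ_C(1 - cos θ)

Dividing both sides by λ_C:
Δλ/λ_C = 1 - cos θ

For θ = 69°:
Δλ/λ_C = 1 - cos(69°)
Δλ/λ_C = 1 - 0.3584
Δλ/λ_C = 0.6416

This means the shift is 0.6416 × λ_C = 1.5568 pm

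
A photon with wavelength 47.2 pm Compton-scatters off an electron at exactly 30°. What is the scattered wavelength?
47.5251 pm

Using the Compton formula: λ' = λ + λ_C(1 − cos θ)

For θ = 30°, cos θ = √3/2 (exact) ≈ 0.8660, so:
1 − cos 30° = 1 − (√3/2) ≈ 0.1340

Δλ = λ_C × 0.1340 = 2.4263 × 0.1340 = 0.3251 pm

λ' = 47.2 + 0.3251 = 47.5251 pm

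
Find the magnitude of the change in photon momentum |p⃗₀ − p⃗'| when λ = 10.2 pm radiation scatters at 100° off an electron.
8.9133e-23 kg·m/s

Photon momentum magnitude is p = h/λ.

Initial momentum:
p₀ = h/λ = 6.6261e-34/1.0200e-11 = 6.4961e-23 kg·m/s

After scattering:
λ' = λ + Δλ = 10.2 + 2.8476 = 13.0476 pm
p' = h/λ' = 6.6261e-34/1.3048e-11 = 5.0784e-23 kg·m/s

Momentum is a vector; the scattered photon's direction makes angle θ = 100° with the incident direction. The magnitude of the vector change Δp⃗ = p⃗₀ − p⃗' is found from the law of cosines:
|Δp⃗|² = p₀² + p'² − 2p₀p'cos θ
|Δp⃗|² = (6.4961e-23)² + (5.0784e-23)² − 2·6.4961e-23·5.0784e-23·cos(100°)
|Δp⃗| = 8.9133e-23 kg·m/s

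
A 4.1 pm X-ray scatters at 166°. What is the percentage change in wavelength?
116.5987%

Calculate the Compton shift:
Δλ = λ_C(1 - cos(166°))
Δλ = 2.4263 × (1 - cos(166°))
Δλ = 2.4263 × 1.9703
Δλ = 4.7805 pm

Percentage change:
(Δλ/λ₀) × 100 = (4.7805/4.1) × 100
= 116.5987%

(Intermediate values are shown rounded; full precision is carried through to the final answer.)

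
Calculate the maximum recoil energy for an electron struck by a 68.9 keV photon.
14.6338 keV

Maximum energy transfer occurs at θ = 180° (backscattering).

Initial photon: E₀ = 68.9 keV → λ₀ = 17.9948 pm

Maximum Compton shift (at 180°):
Δλ_max = 2λ_C = 2 × 2.4263 = 4.8526 pm

Final wavelength:
λ' = 17.9948 + 4.8526 = 22.8474 pm

Minimum photon energy (maximum energy to electron):
E'_min = hc/λ' = 54.2662 keV

Maximum electron kinetic energy:
K_max = E₀ - E'_min = 68.9000 - 54.2662 = 14.6338 keV

(Intermediate values are shown rounded; full precision is carried through to the final answer.)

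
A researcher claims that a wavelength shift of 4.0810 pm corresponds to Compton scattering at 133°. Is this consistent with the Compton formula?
Yes, consistent

Calculate the expected shift for θ = 133°:

Δλ_expected = λ_C(1 - cos(133°))
Δλ_expected = 2.4263 × (1 - cos(133°))
Δλ_expected = 2.4263 × 1.6820
Δλ_expected = 4.0810 pm

Given shift: 4.0810 pm
Expected shift: 4.0810 pm
Difference: 0.0000 pm

The values match. This is consistent with Compton scattering at the stated angle.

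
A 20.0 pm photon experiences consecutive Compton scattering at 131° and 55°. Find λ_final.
25.0527 pm

Apply Compton shift twice:

First scattering at θ₁ = 131°:
Δλ₁ = λ_C(1 - cos(131°))
Δλ₁ = 2.4263 × 1.6561
Δλ₁ = 4.0181 pm

After first scattering:
λ₁ = 20.0 + 4.0181 = 24.0181 pm

Second scattering at θ₂ = 55°:
Δλ₂ = λ_C(1 - cos(55°))
Δλ₂ = 2.4263 × 0.4264
Δλ₂ = 1.0346 pm

Final wavelength:
λ₂ = 24.0181 + 1.0346 = 25.0527 pm

Total shift: Δλ_total = 4.0181 + 1.0346 = 5.0527 pm

(Intermediate values are shown rounded; full precision is carried through to the final answer.)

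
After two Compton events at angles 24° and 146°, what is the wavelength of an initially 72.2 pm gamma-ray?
76.8476 pm

Apply Compton shift twice:

First scattering at θ₁ = 24°:
Δλ₁ = λ_C(1 - cos(24°))
Δλ₁ = 2.4263 × 0.0865
Δλ₁ = 0.2098 pm

After first scattering:
λ₁ = 72.2 + 0.2098 = 72.4098 pm

Second scattering at θ₂ = 146°:
Δλ₂ = λ_C(1 - cos(146°))
Δλ₂ = 2.4263 × 1.8290
Δλ₂ = 4.4378 pm

Final wavelength:
λ₂ = 72.4098 + 4.4378 = 76.8476 pm

Total shift: Δλ_total = 0.2098 + 4.4378 = 4.6476 pm

(Intermediate values are shown rounded; full precision is carried through to the final answer.)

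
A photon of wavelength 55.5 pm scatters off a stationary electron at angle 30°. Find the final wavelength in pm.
55.8251 pm

Using the Compton scattering formula:
λ' = λ + Δλ = λ + λ_C(1 - cos θ)

Given:
- Initial wavelength λ = 55.5 pm
- Scattering angle θ = 30°
- Compton wavelength λ_C ≈ 2.4263 pm

Calculate the shift:
Δλ = 2.4263 × (1 - cos(30°))
Δλ = 2.4263 × 0.1340
Δλ = 0.3251 pm

Final wavelength:
λ' = 55.5 + 0.3251 = 55.8251 pm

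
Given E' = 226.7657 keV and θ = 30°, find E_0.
241.1000 keV

Convert final energy to wavelength (hc ≈ 1239.842 keV·pm):
λ' = hc/E' = 1239.842 / 226.7657 = 5.4675 pm

Calculate the Compton shift:
Δλ = λ_C(1 - cos(30°))
Δλ = 2.4263 × (1 - cos(30°))
Δλ = 0.3251 pm

Initial wavelength:
λ = λ' - Δλ = 5.4675 - 0.3251 = 5.1424 pm

Initial energy:
E = hc/λ = 1239.842 / 5.1424 = 241.1000 keV

(Intermediate values are shown rounded; full precision is carried through to the final answer.)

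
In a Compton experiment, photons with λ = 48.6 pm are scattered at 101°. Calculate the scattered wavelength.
51.4893 pm

Using the Compton scattering formula:
λ' = λ + Δλ = λ + λ_C(1 - cos θ)

Given:
- Initial wavelength λ = 48.6 pm
- Scattering angle θ = 101°
- Compton wavelength λ_C ≈ 2.4263 pm

Calculate the shift:
Δλ = 2.4263 × (1 - cos(101°))
Δλ = 2.4263 × 1.1908
Δλ = 2.8893 pm

Final wavelength:
λ' = 48.6 + 2.8893 = 51.4893 pm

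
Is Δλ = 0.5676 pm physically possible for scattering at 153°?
No, inconsistent

Calculate the expected shift for θ = 153°:

Δλ_expected = λ_C(1 - cos(153°))
Δλ_expected = 2.4263 × (1 - cos(153°))
Δλ_expected = 2.4263 × 1.8910
Δλ_expected = 4.5882 pm

Given shift: 0.5676 pm
Expected shift: 4.5882 pm
Difference: 4.0205 pm

The values do not match. The given shift corresponds to θ ≈ 40.0°, not 153°.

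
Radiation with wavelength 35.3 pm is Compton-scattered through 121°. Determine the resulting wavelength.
38.9760 pm

Using the Compton scattering formula:
λ' = λ + Δλ = λ + λ_C(1 - cos θ)

Given:
- Initial wavelength λ = 35.3 pm
- Scattering angle θ = 121°
- Compton wavelength λ_C ≈ 2.4263 pm

Calculate the shift:
Δλ = 2.4263 × (1 - cos(121°))
Δλ = 2.4263 × 1.5150
Δλ = 3.6760 pm

Final wavelength:
λ' = 35.3 + 3.6760 = 38.9760 pm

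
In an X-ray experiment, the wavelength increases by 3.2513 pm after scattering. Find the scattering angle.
109.88°

From the Compton formula Δλ = λ_C(1 - cos θ), we can solve for θ:

cos θ = 1 - Δλ/λ_C

Given:
- Δλ = 3.2513 pm
- λ_C = h/(m_e·c) ≈ 2.42631024 pm

cos θ = 1 - 3.2513/2.42631024
cos θ = 1 - 1.340018
cos θ = -0.340018

θ = arccos(-0.340018)
θ = 109.88°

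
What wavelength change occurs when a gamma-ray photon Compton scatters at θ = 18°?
0.1188 pm

Using the Compton scattering formula:
Δλ = λ_C(1 - cos θ)

where λ_C = h/(m_e·c) ≈ 2.4263 pm is the Compton wavelength of an electron.

For θ = 18°:
cos(18°) = 0.9511
1 - cos(18°) = 0.0489

Δλ = 2.4263 × 0.0489
Δλ = 0.1188 pm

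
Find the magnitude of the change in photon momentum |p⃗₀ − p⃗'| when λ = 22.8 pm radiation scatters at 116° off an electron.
4.6065e-23 kg·m/s

Photon momentum magnitude is p = h/λ.

Initial momentum:
p₀ = h/λ = 6.6261e-34/2.2800e-11 = 2.9062e-23 kg·m/s

After scattering:
λ' = λ + Δλ = 22.8 + 3.4899 = 26.2899 pm
p' = h/λ' = 6.6261e-34/2.6290e-11 = 2.5204e-23 kg·m/s

Momentum is a vector; the scattered photon's direction makes angle θ = 116° with the incident direction. The magnitude of the vector change Δp⃗ = p⃗₀ − p⃗' is found from the law of cosines:
|Δp⃗|² = p₀² + p'² − 2p₀p'cos θ
|Δp⃗|² = (2.9062e-23)² + (2.5204e-23)² − 2·2.9062e-23·2.5204e-23·cos(116°)
|Δp⃗| = 4.6065e-23 kg·m/s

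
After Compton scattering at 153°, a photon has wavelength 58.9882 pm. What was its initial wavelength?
54.4000 pm

From λ' = λ + Δλ, we have λ = λ' - Δλ

First calculate the Compton shift:
Δλ = λ_C(1 - cos θ)
Δλ = 2.4263 × (1 - cos(153°))
Δλ = 2.4263 × 1.8910
Δλ = 4.5882 pm

Initial wavelength:
λ = λ' - Δλ
λ = 58.9882 - 4.5882
λ = 54.4000 pm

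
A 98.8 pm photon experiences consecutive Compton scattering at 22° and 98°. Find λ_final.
101.7407 pm

Apply Compton shift twice:

First scattering at θ₁ = 22°:
Δλ₁ = λ_C(1 - cos(22°))
Δλ₁ = 2.4263 × 0.0728
Δλ₁ = 0.1767 pm

After first scattering:
λ₁ = 98.8 + 0.1767 = 98.9767 pm

Second scattering at θ₂ = 98°:
Δλ₂ = λ_C(1 - cos(98°))
Δλ₂ = 2.4263 × 1.1392
Δλ₂ = 2.7640 pm

Final wavelength:
λ₂ = 98.9767 + 2.7640 = 101.7407 pm

Total shift: Δλ_total = 0.1767 + 2.7640 = 2.9407 pm

(Intermediate values are shown rounded; full precision is carried through to the final answer.)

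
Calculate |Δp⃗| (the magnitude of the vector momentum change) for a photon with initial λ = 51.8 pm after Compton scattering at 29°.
6.3873e-24 kg·m/s

Photon momentum magnitude is p = h/λ.

Initial momentum:
p₀ = h/λ = 6.6261e-34/5.1800e-11 = 1.2792e-23 kg·m/s

After scattering:
λ' = λ + Δλ = 51.8 + 0.3042 = 52.1042 pm
p' = h/λ' = 6.6261e-34/5.2104e-11 = 1.2717e-23 kg·m/s

Momentum is a vector; the scattered photon's direction makes angle θ = 29° with the incident direction. The magnitude of the vector change Δp⃗ = p⃗₀ − p⃗' is found from the law of cosines:
|Δp⃗|² = p₀² + p'² − 2p₀p'cos θ
|Δp⃗|² = (1.2792e-23)² + (1.2717e-23)² − 2·1.2792e-23·1.2717e-23·cos(29°)
|Δp⃗| = 6.3873e-24 kg·m/s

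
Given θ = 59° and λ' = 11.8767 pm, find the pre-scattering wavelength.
10.7000 pm

From λ' = λ + Δλ, we have λ = λ' - Δλ

First calculate the Compton shift:
Δλ = λ_C(1 - cos θ)
Δλ = 2.4263 × (1 - cos(59°))
Δλ = 2.4263 × 0.4850
Δλ = 1.1767 pm

Initial wavelength:
λ = λ' - Δλ
λ = 11.8767 - 1.1767
λ = 10.7000 pm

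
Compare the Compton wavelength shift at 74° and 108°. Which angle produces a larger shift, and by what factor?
108° produces the larger shift by a factor of 1.807

Calculate both shifts using Δλ = λ_C(1 - cos θ):

For θ₁ = 74°:
Δλ₁ = 2.4263 × (1 - cos(74°))
Δλ₁ = 2.4263 × 0.7244
Δλ₁ = 1.7575 pm

For θ₂ = 108°:
Δλ₂ = 2.4263 × (1 - cos(108°))
Δλ₂ = 2.4263 × 1.3090
Δλ₂ = 3.1761 pm

The 108° angle produces the larger shift.
Ratio: 3.1761/1.7575 = 1.807

(Intermediate values are shown rounded; full precision is carried through to the final answer.)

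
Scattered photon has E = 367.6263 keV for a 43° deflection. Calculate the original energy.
455.7001 keV

Convert final energy to wavelength (hc ≈ 1239.842 keV·pm):
λ' = hc/E' = 1239.842 / 367.6263 = 3.3726 pm

Calculate the Compton shift:
Δλ = λ_C(1 - cos(43°))
Δλ = 2.4263 × (1 - cos(43°))
Δλ = 0.6518 pm

Initial wavelength:
λ = λ' - Δλ = 3.3726 - 0.6518 = 2.7207 pm

Initial energy:
E = hc/λ = 1239.842 / 2.7207 = 455.7001 keV

(Intermediate values are shown rounded; full precision is carried through to the final answer.)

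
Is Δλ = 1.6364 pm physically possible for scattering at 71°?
Yes, consistent

Calculate the expected shift for θ = 71°:

Δλ_expected = λ_C(1 - cos(71°))
Δλ_expected = 2.4263 × (1 - cos(71°))
Δλ_expected = 2.4263 × 0.6744
Δλ_expected = 1.6364 pm

Given shift: 1.6364 pm
Expected shift: 1.6364 pm
Difference: 0.0000 pm

The values match. This is consistent with Compton scattering at the stated angle.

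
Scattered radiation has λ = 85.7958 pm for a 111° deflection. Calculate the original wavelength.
82.5000 pm

From λ' = λ + Δλ, we have λ = λ' - Δλ

First calculate the Compton shift:
Δλ = λ_C(1 - cos θ)
Δλ = 2.4263 × (1 - cos(111°))
Δλ = 2.4263 × 1.3584
Δλ = 3.2958 pm

Initial wavelength:
λ = λ' - Δλ
λ = 85.7958 - 3.2958
λ = 82.5000 pm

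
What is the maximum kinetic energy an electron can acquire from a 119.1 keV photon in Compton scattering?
37.8666 keV

Maximum energy transfer occurs at θ = 180° (backscattering).

Initial photon: E₀ = 119.1 keV → λ₀ = 10.4101 pm

Maximum Compton shift (at 180°):
Δλ_max = 2λ_C = 2 × 2.4263 = 4.8526 pm

Final wavelength:
λ' = 10.4101 + 4.8526 = 15.2627 pm

Minimum photon energy (maximum energy to electron):
E'_min = hc/λ' = 81.2334 keV

Maximum electron kinetic energy:
K_max = E₀ - E'_min = 119.1000 - 81.2334 = 37.8666 keV

(Intermediate values are shown rounded; full precision is carried through to the final answer.)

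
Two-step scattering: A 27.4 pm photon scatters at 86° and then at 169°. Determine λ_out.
34.4651 pm

Apply Compton shift twice:

First scattering at θ₁ = 86°:
Δλ₁ = λ_C(1 - cos(86°))
Δλ₁ = 2.4263 × 0.9302
Δλ₁ = 2.2571 pm

After first scattering:
λ₁ = 27.4 + 2.2571 = 29.6571 pm

Second scattering at θ₂ = 169°:
Δλ₂ = λ_C(1 - cos(169°))
Δλ₂ = 2.4263 × 1.9816
Δλ₂ = 4.8080 pm

Final wavelength:
λ₂ = 29.6571 + 4.8080 = 34.4651 pm

Total shift: Δλ_total = 2.2571 + 4.8080 = 7.0651 pm

(Intermediate values are shown rounded; full precision is carried through to the final answer.)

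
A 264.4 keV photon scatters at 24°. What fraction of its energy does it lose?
0.0428 (or 4.28%)

Calculate initial and final photon energies:

Initial: E₀ = 264.4 keV → λ₀ = 4.6893 pm
Compton shift: Δλ = 0.2098 pm
Final wavelength: λ' = 4.8990 pm
Final energy: E' = 253.0790 keV

Fractional energy loss:
(E₀ - E')/E₀ = (264.4000 - 253.0790)/264.4000
= 11.3210/264.4000
= 0.0428
= 4.28%

(Intermediate values are shown rounded; full precision is carried through to the final answer.)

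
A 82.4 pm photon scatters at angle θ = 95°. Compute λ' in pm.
85.0378 pm

Using the Compton scattering formula:
λ' = λ + Δλ = λ + λ_C(1 - cos θ)

Given:
- Initial wavelength λ = 82.4 pm
- Scattering angle θ = 95°
- Compton wavelength λ_C ≈ 2.4263 pm

Calculate the shift:
Δλ = 2.4263 × (1 - cos(95°))
Δλ = 2.4263 × 1.0872
Δλ = 2.6378 pm

Final wavelength:
λ' = 82.4 + 2.6378 = 85.0378 pm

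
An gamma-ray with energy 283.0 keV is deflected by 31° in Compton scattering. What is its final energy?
262.2548 keV

First convert energy to wavelength:
λ = hc/E, with hc ≈ 1239.842 keV·pm (i.e. 1239.842 eV·nm)

For E = 283.0 keV = 283000 eV:
λ = 1239.842 keV·pm / 283.0 keV
λ = 4.3811 pm

Calculate the Compton shift:
Δλ = λ_C(1 - cos(31°)) = 2.4263 × 0.1428
Δλ = 0.3466 pm

Final wavelength:
λ' = 4.3811 + 0.3466 = 4.7276 pm

Final energy:
E' = hc/λ' = 1239.842 / 4.7276 = 262.2548 keV

(Intermediate values are shown rounded; full precision is carried through to the final answer.)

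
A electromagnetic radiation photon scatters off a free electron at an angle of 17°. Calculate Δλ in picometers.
0.1060 pm

Using the Compton scattering formula:
Δλ = λ_C(1 - cos θ)

where λ_C = h/(m_e·c) ≈ 2.4263 pm is the Compton wavelength of an electron.

For θ = 17°:
cos(17°) = 0.9563
1 - cos(17°) = 0.0437

Δλ = 2.4263 × 0.0437
Δλ = 0.1060 pm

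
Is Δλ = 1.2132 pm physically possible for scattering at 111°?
No, inconsistent

Calculate the expected shift for θ = 111°:

Δλ_expected = λ_C(1 - cos(111°))
Δλ_expected = 2.4263 × (1 - cos(111°))
Δλ_expected = 2.4263 × 1.3584
Δλ_expected = 3.2958 pm

Given shift: 1.2132 pm
Expected shift: 3.2958 pm
Difference: 2.0827 pm

The values do not match. The given shift corresponds to θ ≈ 60.0°, not 111°.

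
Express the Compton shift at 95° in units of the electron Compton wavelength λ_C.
1.0872 λ_C

The Compton shift formula is:
Δλ = λ_C(1 - cos θ)

Dividing both sides by λ_C:
Δλ/λ_C = 1 - cos θ

For θ = 95°:
Δλ/λ_C = 1 - cos(95°)
Δλ/λ_C = 1 - -0.0872
Δλ/λ_C = 1.0872

This means the shift is 1.0872 × λ_C = 2.6378 pm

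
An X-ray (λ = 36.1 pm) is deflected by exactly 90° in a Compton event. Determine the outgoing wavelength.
38.5263 pm

Using the Compton formula: λ' = λ + λ_C(1 − cos θ)

For θ = 90°, cos θ = 0 (exact) = 0.0000, so:
1 − cos 90° = 1 − (0) = 1.0000

Δλ = λ_C × 1.0000 = 2.4263 × 1.0000 = 2.4263 pm

λ' = 36.1 + 2.4263 = 38.5263 pm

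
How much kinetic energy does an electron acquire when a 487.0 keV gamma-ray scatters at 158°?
315.3201 keV

By energy conservation: K_e = E_initial - E_final

First find the scattered photon energy:
Initial wavelength: λ = hc/E = 2.5459 pm
Compton shift: Δλ = λ_C(1 - cos(158°)) = 4.6759 pm
Final wavelength: λ' = 2.5459 + 4.6759 = 7.2218 pm
Final photon energy: E' = hc/λ' = 171.6799 keV

Electron kinetic energy:
K_e = E - E' = 487.0000 - 171.6799 = 315.3201 keV

(Intermediate values are shown rounded; full precision is carried through to the final answer.)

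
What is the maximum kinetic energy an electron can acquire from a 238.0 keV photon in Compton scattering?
114.7803 keV

Maximum energy transfer occurs at θ = 180° (backscattering).

Initial photon: E₀ = 238.0 keV → λ₀ = 5.2094 pm

Maximum Compton shift (at 180°):
Δλ_max = 2λ_C = 2 × 2.4263 = 4.8526 pm

Final wavelength:
λ' = 5.2094 + 4.8526 = 10.0620 pm

Minimum photon energy (maximum energy to electron):
E'_min = hc/λ' = 123.2197 keV

Maximum electron kinetic energy:
K_max = E₀ - E'_min = 238.0000 - 123.2197 = 114.7803 keV

(Intermediate values are shown rounded; full precision is carried through to the final answer.)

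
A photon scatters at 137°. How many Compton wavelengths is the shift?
1.7314 λ_C

The Compton shift formula is:
Δλ = λ_C(1 - cos θ)

Dividing both sides by λ_C:
Δλ/λ_C = 1 - cos θ

For θ = 137°:
Δλ/λ_C = 1 - cos(137°)
Δλ/λ_C = 1 - -0.7314
Δλ/λ_C = 1.7314

This means the shift is 1.7314 × λ_C = 4.2008 pm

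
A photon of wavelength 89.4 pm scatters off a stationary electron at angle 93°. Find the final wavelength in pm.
91.9533 pm

Using the Compton scattering formula:
λ' = λ + Δλ = λ + λ_C(1 - cos θ)

Given:
- Initial wavelength λ = 89.4 pm
- Scattering angle θ = 93°
- Compton wavelength λ_C ≈ 2.4263 pm

Calculate the shift:
Δλ = 2.4263 × (1 - cos(93°))
Δλ = 2.4263 × 1.0523
Δλ = 2.5533 pm

Final wavelength:
λ' = 89.4 + 2.5533 = 91.9533 pm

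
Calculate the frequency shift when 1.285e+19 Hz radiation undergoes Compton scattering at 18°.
6.508e+16 Hz (decrease)

Convert frequency to wavelength (c = 299792458 m/s):
λ₀ = c/f₀ = 299792458/1.285e+19 = 2.3330152e-11 m = 23.3302 pm

Calculate Compton shift:
Δλ = λ_C(1 - cos(18°)) = 0.1188 pm

Final wavelength:
λ' = λ₀ + Δλ = 23.3302 + 0.1188 = 23.4489 pm

Final frequency:
f' = c/λ' = 299792458/2.3448904e-11 = 1.2784924e+19 Hz

Frequency shift (decrease):
Δf = f₀ - f' = 1.285e+19 - 1.2784924e+19 = 6.508e+16 Hz

(Intermediate values are shown rounded; full precision is carried through to the final answer.)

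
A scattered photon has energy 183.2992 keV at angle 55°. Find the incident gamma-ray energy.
216.4000 keV

Convert final energy to wavelength (hc ≈ 1239.842 keV·pm):
λ' = hc/E' = 1239.842 / 183.2992 = 6.7640 pm

Calculate the Compton shift:
Δλ = λ_C(1 - cos(55°))
Δλ = 2.4263 × (1 - cos(55°))
Δλ = 1.0346 pm

Initial wavelength:
λ = λ' - Δλ = 6.7640 - 1.0346 = 5.7294 pm

Initial energy:
E = hc/λ = 1239.842 / 5.7294 = 216.4000 keV

(Intermediate values are shown rounded; full precision is carried through to the final answer.)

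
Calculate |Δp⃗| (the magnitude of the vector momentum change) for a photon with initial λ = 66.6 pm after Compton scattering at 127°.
1.7318e-23 kg·m/s

Photon momentum magnitude is p = h/λ.

Initial momentum:
p₀ = h/λ = 6.6261e-34/6.6600e-11 = 9.9491e-24 kg·m/s

After scattering:
λ' = λ + Δλ = 66.6 + 3.8865 = 70.4865 pm
p' = h/λ' = 6.6261e-34/7.0487e-11 = 9.4005e-24 kg·m/s

Momentum is a vector; the scattered photon's direction makes angle θ = 127° with the incident direction. The magnitude of the vector change Δp⃗ = p⃗₀ − p⃗' is found from the law of cosines:
|Δp⃗|² = p₀² + p'² − 2p₀p'cos θ
|Δp⃗|² = (9.9491e-24)² + (9.4005e-24)² − 2·9.9491e-24·9.4005e-24·cos(127°)
|Δp⃗| = 1.7318e-23 kg·m/s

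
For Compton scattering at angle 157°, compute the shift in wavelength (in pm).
4.6597 pm

Using the Compton scattering formula:
Δλ = λ_C(1 - cos θ)

where λ_C = h/(m_e·c) ≈ 2.4263 pm is the Compton wavelength of an electron.

For θ = 157°:
cos(157°) = -0.9205
1 - cos(157°) = 1.9205

Δλ = 2.4263 × 1.9205
Δλ = 4.6597 pm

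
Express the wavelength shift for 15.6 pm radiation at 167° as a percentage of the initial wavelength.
30.7079%

Calculate the Compton shift:
Δλ = λ_C(1 - cos(167°))
Δλ = 2.4263 × (1 - cos(167°))
Δλ = 2.4263 × 1.9744
Δλ = 4.7904 pm

Percentage change:
(Δλ/λ₀) × 100 = (4.7904/15.6) × 100
= 30.7079%

(Intermediate values are shown rounded; full precision is carried through to the final answer.)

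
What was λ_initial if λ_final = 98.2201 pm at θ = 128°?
94.3000 pm

From λ' = λ + Δλ, we have λ = λ' - Δλ

First calculate the Compton shift:
Δλ = λ_C(1 - cos θ)
Δλ = 2.4263 × (1 - cos(128°))
Δλ = 2.4263 × 1.6157
Δλ = 3.9201 pm

Initial wavelength:
λ = λ' - Δλ
λ = 98.2201 - 3.9201
λ = 94.3000 pm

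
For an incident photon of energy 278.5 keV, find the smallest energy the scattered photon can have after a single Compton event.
133.2522 keV (at θ = 180°)

The scattered photon has minimum energy when its wavelength is maximum, i.e., when the Compton shift Δλ = λ_C(1 − cos θ) is maximum. This occurs at θ = 180° (backscattering), giving Δλ_max = 2λ_C = 4.8526 pm.

Initial wavelength: λ₀ = hc/E₀ = 4.4519 pm
Maximum final wavelength: λ'_max = λ₀ + 2λ_C = 4.4519 + 4.8526 = 9.3045 pm
Minimum final energy: E'_min = hc/λ'_max = 133.2522 keV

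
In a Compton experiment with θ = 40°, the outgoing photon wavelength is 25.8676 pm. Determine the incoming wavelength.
25.3000 pm

From λ' = λ + Δλ, we have λ = λ' - Δλ

First calculate the Compton shift:
Δλ = λ_C(1 - cos θ)
Δλ = 2.4263 × (1 - cos(40°))
Δλ = 2.4263 × 0.2340
Δλ = 0.5676 pm

Initial wavelength:
λ = λ' - Δλ
λ = 25.8676 - 0.5676
λ = 25.3000 pm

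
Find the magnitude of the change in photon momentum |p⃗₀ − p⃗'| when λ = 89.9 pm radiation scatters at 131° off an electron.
1.3127e-23 kg·m/s

Photon momentum magnitude is p = h/λ.

Initial momentum:
p₀ = h/λ = 6.6261e-34/8.9900e-11 = 7.3705e-24 kg·m/s

After scattering:
λ' = λ + Δλ = 89.9 + 4.0181 = 93.9181 pm
p' = h/λ' = 6.6261e-34/9.3918e-11 = 7.0552e-24 kg·m/s

Momentum is a vector; the scattered photon's direction makes angle θ = 131° with the incident direction. The magnitude of the vector change Δp⃗ = p⃗₀ − p⃗' is found from the law of cosines:
|Δp⃗|² = p₀² + p'² − 2p₀p'cos θ
|Δp⃗|² = (7.3705e-24)² + (7.0552e-24)² − 2·7.3705e-24·7.0552e-24·cos(131°)
|Δp⃗| = 1.3127e-23 kg·m/s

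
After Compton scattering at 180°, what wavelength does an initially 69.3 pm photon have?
74.1526 pm

Using the Compton formula: λ' = λ + λ_C(1 − cos θ)

For θ = 180°, cos θ = -1 (exact) = -1.0000, so:
1 − cos 180° = 1 − (-1) = 2.0000

Δλ = λ_C × 2.0000 = 2.4263 × 2.0000 = 4.8526 pm

λ' = 69.3 + 4.8526 = 74.1526 pm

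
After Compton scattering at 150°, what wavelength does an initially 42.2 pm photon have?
46.7276 pm

Using the Compton formula: λ' = λ + λ_C(1 − cos θ)

For θ = 150°, cos θ = -√3/2 (exact) ≈ -0.8660, so:
1 − cos 150° = 1 − (-√3/2) ≈ 1.8660

Δλ = λ_C × 1.8660 = 2.4263 × 1.8660 = 4.5276 pm

λ' = 42.2 + 4.5276 = 46.7276 pm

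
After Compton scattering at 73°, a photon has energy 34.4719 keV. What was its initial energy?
36.2000 keV

Convert final energy to wavelength (hc ≈ 1239.842 keV·pm):
λ' = hc/E' = 1239.842 / 34.4719 = 35.9667 pm

Calculate the Compton shift:
Δλ = λ_C(1 - cos(73°))
Δλ = 2.4263 × (1 - cos(73°))
Δλ = 1.7169 pm

Initial wavelength:
λ = λ' - Δλ = 35.9667 - 1.7169 = 34.2498 pm

Initial energy:
E = hc/λ = 1239.842 / 34.2498 = 36.2000 keV

(Intermediate values are shown rounded; full precision is carried through to the final answer.)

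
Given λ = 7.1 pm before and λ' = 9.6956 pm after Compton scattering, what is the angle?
94.00°

First find the wavelength shift:
Δλ = λ' - λ = 9.6956 - 7.1 = 2.5956 pm

Using Δλ = λ_C(1 - cos θ), with λ_C = h/(m_e·c) ≈ 2.42631024 pm:
cos θ = 1 - Δλ/λ_C
cos θ = 1 - 2.5956/2.42631024
cos θ = -0.069773

θ = arccos(-0.069773)
θ = 94.00°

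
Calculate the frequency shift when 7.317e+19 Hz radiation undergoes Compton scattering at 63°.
1.788e+19 Hz (decrease)

Convert frequency to wavelength (c = 299792458 m/s):
λ₀ = c/f₀ = 299792458/7.317e+19 = 4.0972046e-12 m = 4.0972 pm

Calculate Compton shift:
Δλ = λ_C(1 - cos(63°)) = 1.3248 pm

Final wavelength:
λ' = λ₀ + Δλ = 4.0972 + 1.3248 = 5.4220 pm

Final frequency:
f' = c/λ' = 299792458/5.4219930e-12 = 5.5291930e+19 Hz

Frequency shift (decrease):
Δf = f₀ - f' = 7.317e+19 - 5.5291930e+19 = 1.788e+19 Hz

(Intermediate values are shown rounded; full precision is carried through to the final answer.)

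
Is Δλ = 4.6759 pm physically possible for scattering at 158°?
Yes, consistent

Calculate the expected shift for θ = 158°:

Δλ_expected = λ_C(1 - cos(158°))
Δλ_expected = 2.4263 × (1 - cos(158°))
Δλ_expected = 2.4263 × 1.9272
Δλ_expected = 4.6759 pm

Given shift: 4.6759 pm
Expected shift: 4.6759 pm
Difference: 0.0000 pm

The values match. This is consistent with Compton scattering at the stated angle.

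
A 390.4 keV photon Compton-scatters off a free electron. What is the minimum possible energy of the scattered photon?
154.4311 keV (at θ = 180°)

The scattered photon has minimum energy when its wavelength is maximum, i.e., when the Compton shift Δλ = λ_C(1 − cos θ) is maximum. This occurs at θ = 180° (backscattering), giving Δλ_max = 2λ_C = 4.8526 pm.

Initial wavelength: λ₀ = hc/E₀ = 3.1758 pm
Maximum final wavelength: λ'_max = λ₀ + 2λ_C = 3.1758 + 4.8526 = 8.0284 pm
Minimum final energy: E'_min = hc/λ'_max = 154.4311 keV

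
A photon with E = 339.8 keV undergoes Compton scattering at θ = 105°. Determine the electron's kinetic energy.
154.8325 keV

By energy conservation: K_e = E_initial - E_final

First find the scattered photon energy:
Initial wavelength: λ = hc/E = 3.6487 pm
Compton shift: Δλ = λ_C(1 - cos(105°)) = 3.0543 pm
Final wavelength: λ' = 3.6487 + 3.0543 = 6.7030 pm
Final photon energy: E' = hc/λ' = 184.9675 keV

Electron kinetic energy:
K_e = E - E' = 339.8000 - 184.9675 = 154.8325 keV

(Intermediate values are shown rounded; full precision is carried through to the final answer.)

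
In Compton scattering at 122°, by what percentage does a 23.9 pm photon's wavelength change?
15.5316%

Calculate the Compton shift:
Δλ = λ_C(1 - cos(122°))
Δλ = 2.4263 × (1 - cos(122°))
Δλ = 2.4263 × 1.5299
Δλ = 3.7121 pm

Percentage change:
(Δλ/λ₀) × 100 = (3.7121/23.9) × 100
= 15.5316%

(Intermediate values are shown rounded; full precision is carried through to the final answer.)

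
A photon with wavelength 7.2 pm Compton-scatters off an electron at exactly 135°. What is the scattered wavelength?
11.3420 pm

Using the Compton formula: λ' = λ + λ_C(1 − cos θ)

For θ = 135°, cos θ = -√2/2 (exact) ≈ -0.7071, so:
1 − cos 135° = 1 − (-√2/2) ≈ 1.7071

Δλ = λ_C × 1.7071 = 2.4263 × 1.7071 = 4.1420 pm

λ' = 7.2 + 4.1420 = 11.3420 pm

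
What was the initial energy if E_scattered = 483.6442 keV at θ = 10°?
490.7000 keV

Convert final energy to wavelength (hc ≈ 1239.842 keV·pm):
λ' = hc/E' = 1239.842 / 483.6442 = 2.5635 pm

Calculate the Compton shift:
Δλ = λ_C(1 - cos(10°))
Δλ = 2.4263 × (1 - cos(10°))
Δλ = 0.0369 pm

Initial wavelength:
λ = λ' - Δλ = 2.5635 - 0.0369 = 2.5267 pm

Initial energy:
E = hc/λ = 1239.842 / 2.5267 = 490.7000 keV

(Intermediate values are shown rounded; full precision is carried through to the final answer.)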